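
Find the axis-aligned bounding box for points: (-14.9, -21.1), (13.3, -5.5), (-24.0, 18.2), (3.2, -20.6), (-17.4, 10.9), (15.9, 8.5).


x range: [-24, 15.9]
y range: [-21.1, 18.2]
Bounding box: (-24,-21.1) to (15.9,18.2)

(-24,-21.1) to (15.9,18.2)


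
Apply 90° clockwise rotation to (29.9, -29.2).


90° CW: (x,y) -> (y, -x)
(29.9,-29.2) -> (-29.2, -29.9)

(-29.2, -29.9)


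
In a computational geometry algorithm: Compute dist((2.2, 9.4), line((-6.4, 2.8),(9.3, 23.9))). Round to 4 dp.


|cross product| = 77.84
|line direction| = sqrt(691.7) = 26.3002
Distance = 77.84/sqrt(691.7) = 2.9597

2.9597


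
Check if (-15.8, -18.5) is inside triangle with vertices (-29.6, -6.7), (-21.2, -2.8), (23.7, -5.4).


Cross products: AB x AP = -152.94, BC x BP = -690.89, CA x CP = 646.88
All same sign? no

No, outside


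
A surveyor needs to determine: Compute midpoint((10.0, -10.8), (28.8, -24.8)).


M = ((10+28.8)/2, ((-10.8)+(-24.8))/2)
= (19.4, -17.8)

(19.4, -17.8)


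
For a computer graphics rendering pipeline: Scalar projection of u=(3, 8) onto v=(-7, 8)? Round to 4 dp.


u.v = 43, |v| = sqrt(113) = 10.6301
Scalar projection = u.v / |v| = 43 / sqrt(113) = 4.0451

4.0451


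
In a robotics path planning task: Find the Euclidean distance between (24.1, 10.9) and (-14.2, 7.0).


dx=-38.3, dy=-3.9
d^2 = (-38.3)^2 + (-3.9)^2 = 1482.1
d = sqrt(1482.1) = 38.4981

38.4981


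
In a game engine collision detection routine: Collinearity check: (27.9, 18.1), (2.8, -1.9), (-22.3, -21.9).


Cross product: (2.8-27.9)*((-21.9)-18.1) - ((-1.9)-18.1)*((-22.3)-27.9)
= 0

Yes, collinear


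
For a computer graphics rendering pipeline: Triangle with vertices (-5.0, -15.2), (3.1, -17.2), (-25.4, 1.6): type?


Side lengths squared: AB^2=69.61, BC^2=1165.69, CA^2=698.4
Sorted: [69.61, 698.4, 1165.69]
By sides: Scalene, By angles: Obtuse

Scalene, Obtuse


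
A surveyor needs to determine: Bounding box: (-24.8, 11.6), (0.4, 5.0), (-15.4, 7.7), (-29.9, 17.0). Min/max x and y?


x range: [-29.9, 0.4]
y range: [5, 17]
Bounding box: (-29.9,5) to (0.4,17)

(-29.9,5) to (0.4,17)


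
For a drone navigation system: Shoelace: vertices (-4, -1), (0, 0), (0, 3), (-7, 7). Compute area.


Shoelace sum: ((-4)*0 - 0*(-1)) + (0*3 - 0*0) + (0*7 - (-7)*3) + ((-7)*(-1) - (-4)*7)
= 56
Area = |56|/2 = 28

28


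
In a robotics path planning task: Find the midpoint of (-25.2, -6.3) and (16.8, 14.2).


M = (((-25.2)+16.8)/2, ((-6.3)+14.2)/2)
= (-4.2, 3.95)

(-4.2, 3.95)


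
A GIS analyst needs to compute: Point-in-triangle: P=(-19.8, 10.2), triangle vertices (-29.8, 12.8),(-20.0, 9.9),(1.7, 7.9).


Cross products: AB x AP = 3.52, BC x BP = 6.91, CA x CP = 32.9
All same sign? yes

Yes, inside


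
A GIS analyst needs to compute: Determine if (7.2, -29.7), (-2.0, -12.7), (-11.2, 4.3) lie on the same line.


Cross product: ((-2)-7.2)*(4.3-(-29.7)) - ((-12.7)-(-29.7))*((-11.2)-7.2)
= 0

Yes, collinear


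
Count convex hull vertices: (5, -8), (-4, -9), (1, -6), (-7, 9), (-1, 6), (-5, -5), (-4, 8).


Convex hull vertices (CCW): (-7, 9), (-5, -5), (-4, -9), (5, -8), (-1, 6), (-4, 8)
Count = 6

6


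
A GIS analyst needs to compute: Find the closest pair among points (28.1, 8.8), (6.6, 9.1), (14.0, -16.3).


d(P0,P1) = 21.5021, d(P0,P2) = 28.7892, d(P1,P2) = 26.456
Closest: P0 and P1

Closest pair: (28.1, 8.8) and (6.6, 9.1), distance = 21.5021


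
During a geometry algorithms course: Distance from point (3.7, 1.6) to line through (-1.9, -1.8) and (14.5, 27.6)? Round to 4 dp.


|cross product| = 108.88
|line direction| = sqrt(1133.32) = 33.6648
Distance = 108.88/sqrt(1133.32) = 3.2342

3.2342


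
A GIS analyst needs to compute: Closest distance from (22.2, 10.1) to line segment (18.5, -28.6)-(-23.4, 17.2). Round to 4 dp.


Project P onto AB: t = 0.4198 (clamped to [0,1])
Closest point on segment: (0.9122, -9.3751)
Distance: 28.8522

28.8522


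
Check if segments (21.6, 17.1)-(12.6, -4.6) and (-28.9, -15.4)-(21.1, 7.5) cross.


Cross products: d1=468.55, d2=-410.35, d3=-803.35, d4=75.55
d1*d2 < 0 and d3*d4 < 0? yes

Yes, they intersect


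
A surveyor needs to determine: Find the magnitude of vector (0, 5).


|u| = sqrt(0^2 + 5^2) = sqrt(25) = 5

5


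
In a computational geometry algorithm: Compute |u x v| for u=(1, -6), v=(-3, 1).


|u x v| = |1*1 - (-6)*(-3)|
= |1 - 18| = 17

17


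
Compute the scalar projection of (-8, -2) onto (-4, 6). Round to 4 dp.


u.v = 20, |v| = sqrt(52) = 7.2111
Scalar projection = u.v / |v| = 20 / sqrt(52) = 2.7735

2.7735


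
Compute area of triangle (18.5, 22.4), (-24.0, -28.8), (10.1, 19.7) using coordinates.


Area = |x_A(y_B-y_C) + x_B(y_C-y_A) + x_C(y_A-y_B)|/2
= |(-897.25) + 64.8 + 517.12|/2
= 315.33/2 = 157.665

157.665


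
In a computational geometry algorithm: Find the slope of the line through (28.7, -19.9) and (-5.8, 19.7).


slope = (y2-y1)/(x2-x1) = (19.7-(-19.9))/((-5.8)-28.7) = 39.6/(-34.5) = -1.1478

-1.1478


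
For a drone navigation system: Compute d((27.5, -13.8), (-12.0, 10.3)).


dx=-39.5, dy=24.1
d^2 = (-39.5)^2 + 24.1^2 = 2141.06
d = sqrt(2141.06) = 46.2716

46.2716


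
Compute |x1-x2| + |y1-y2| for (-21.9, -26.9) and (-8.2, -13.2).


|(-21.9)-(-8.2)| + |(-26.9)-(-13.2)| = 13.7 + 13.7 = 27.4

27.4


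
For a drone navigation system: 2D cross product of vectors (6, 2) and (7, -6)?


u x v = u_x*v_y - u_y*v_x = 6*(-6) - 2*7
= (-36) - 14 = -50

-50


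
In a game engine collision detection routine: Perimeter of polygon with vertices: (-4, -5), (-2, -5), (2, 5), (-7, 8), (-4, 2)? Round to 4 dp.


Sides: (-4, -5)->(-2, -5): sqrt(4) = 2, (-2, -5)->(2, 5): sqrt(116) = 10.77033, (2, 5)->(-7, 8): sqrt(90) = 9.486833, (-7, 8)->(-4, 2): sqrt(45) = 6.708204, (-4, 2)->(-4, -5): sqrt(49) = 7
Sum = 35.965367
Perimeter = 35.9654

35.9654


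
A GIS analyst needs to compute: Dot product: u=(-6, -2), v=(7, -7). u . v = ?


u . v = u_x*v_x + u_y*v_y = (-6)*7 + (-2)*(-7)
= (-42) + 14 = -28

-28


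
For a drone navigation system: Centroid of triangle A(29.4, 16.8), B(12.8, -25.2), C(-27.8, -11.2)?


Centroid = ((x_A+x_B+x_C)/3, (y_A+y_B+y_C)/3)
= ((29.4+12.8+(-27.8))/3, (16.8+(-25.2)+(-11.2))/3)
= (4.8, -6.5333)

(4.8, -6.5333)


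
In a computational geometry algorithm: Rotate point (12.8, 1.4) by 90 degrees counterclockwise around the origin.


90° CCW: (x,y) -> (-y, x)
(12.8,1.4) -> (-1.4, 12.8)

(-1.4, 12.8)


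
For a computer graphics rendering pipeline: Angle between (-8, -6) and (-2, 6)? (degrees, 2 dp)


u.v = -20, |u| = sqrt(100) = 10, |v| = sqrt(40) = 6.3246
cos(theta) = u.v/(|u||v|) = -20/sqrt(4000) = -0.316228
theta = acos(-0.316228) = 108.43 degrees

108.43 degrees


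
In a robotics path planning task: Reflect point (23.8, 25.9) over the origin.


Reflection over origin: (x,y) -> (-x,-y)
(23.8, 25.9) -> (-23.8, -25.9)

(-23.8, -25.9)


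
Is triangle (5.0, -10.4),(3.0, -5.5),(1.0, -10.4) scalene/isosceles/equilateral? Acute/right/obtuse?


Side lengths squared: AB^2=28.01, BC^2=28.01, CA^2=16
Sorted: [16, 28.01, 28.01]
By sides: Isosceles, By angles: Acute

Isosceles, Acute


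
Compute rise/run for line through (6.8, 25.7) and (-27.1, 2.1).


slope = (y2-y1)/(x2-x1) = (2.1-25.7)/((-27.1)-6.8) = (-23.6)/(-33.9) = 0.6962

0.6962


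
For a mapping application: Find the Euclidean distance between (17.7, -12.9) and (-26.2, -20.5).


dx=-43.9, dy=-7.6
d^2 = (-43.9)^2 + (-7.6)^2 = 1984.97
d = sqrt(1984.97) = 44.553

44.553


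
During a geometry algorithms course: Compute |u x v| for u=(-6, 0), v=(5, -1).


|u x v| = |(-6)*(-1) - 0*5|
= |6 - 0| = 6

6


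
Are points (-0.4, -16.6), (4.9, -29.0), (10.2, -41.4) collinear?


Cross product: (4.9-(-0.4))*((-41.4)-(-16.6)) - ((-29)-(-16.6))*(10.2-(-0.4))
= 0

Yes, collinear


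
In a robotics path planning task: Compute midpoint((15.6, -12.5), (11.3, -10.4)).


M = ((15.6+11.3)/2, ((-12.5)+(-10.4))/2)
= (13.45, -11.45)

(13.45, -11.45)


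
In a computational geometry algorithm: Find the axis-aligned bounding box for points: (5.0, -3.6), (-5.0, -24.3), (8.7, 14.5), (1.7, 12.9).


x range: [-5, 8.7]
y range: [-24.3, 14.5]
Bounding box: (-5,-24.3) to (8.7,14.5)

(-5,-24.3) to (8.7,14.5)


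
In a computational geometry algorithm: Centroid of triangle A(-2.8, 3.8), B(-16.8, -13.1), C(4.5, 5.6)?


Centroid = ((x_A+x_B+x_C)/3, (y_A+y_B+y_C)/3)
= (((-2.8)+(-16.8)+4.5)/3, (3.8+(-13.1)+5.6)/3)
= (-5.0333, -1.2333)

(-5.0333, -1.2333)


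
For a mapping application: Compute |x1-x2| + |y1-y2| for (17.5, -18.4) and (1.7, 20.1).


|17.5-1.7| + |(-18.4)-20.1| = 15.8 + 38.5 = 54.3

54.3


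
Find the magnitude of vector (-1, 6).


|u| = sqrt((-1)^2 + 6^2) = sqrt(37) = 6.0828

6.0828


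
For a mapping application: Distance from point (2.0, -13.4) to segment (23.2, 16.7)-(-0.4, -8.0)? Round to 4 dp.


Project P onto AB: t = 1 (clamped to [0,1])
Closest point on segment: (-0.4, -8)
Distance: 5.9093

5.9093


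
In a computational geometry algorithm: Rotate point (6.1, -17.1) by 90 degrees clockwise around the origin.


90° CW: (x,y) -> (y, -x)
(6.1,-17.1) -> (-17.1, -6.1)

(-17.1, -6.1)


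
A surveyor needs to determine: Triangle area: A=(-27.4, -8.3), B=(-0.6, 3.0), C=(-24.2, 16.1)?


Area = |x_A(y_B-y_C) + x_B(y_C-y_A) + x_C(y_A-y_B)|/2
= |358.94 + (-14.64) + 273.46|/2
= 617.76/2 = 308.88

308.88


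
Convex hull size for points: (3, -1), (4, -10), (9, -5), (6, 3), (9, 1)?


Convex hull vertices (CCW): (3, -1), (4, -10), (9, -5), (9, 1), (6, 3)
Count = 5

5


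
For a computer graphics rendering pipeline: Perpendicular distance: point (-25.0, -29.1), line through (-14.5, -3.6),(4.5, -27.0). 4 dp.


|cross product| = 730.2
|line direction| = sqrt(908.56) = 30.1423
Distance = 730.2/sqrt(908.56) = 24.2251

24.2251


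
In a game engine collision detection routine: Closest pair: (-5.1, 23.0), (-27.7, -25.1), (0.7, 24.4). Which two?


d(P0,P1) = 53.1448, d(P0,P2) = 5.9666, d(P1,P2) = 57.0685
Closest: P0 and P2

Closest pair: (-5.1, 23.0) and (0.7, 24.4), distance = 5.9666


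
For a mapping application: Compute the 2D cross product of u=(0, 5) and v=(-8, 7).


u x v = u_x*v_y - u_y*v_x = 0*7 - 5*(-8)
= 0 - (-40) = 40

40


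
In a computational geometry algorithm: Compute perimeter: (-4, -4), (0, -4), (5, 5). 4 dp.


Sides: (-4, -4)->(0, -4): sqrt(16) = 4, (0, -4)->(5, 5): sqrt(106) = 10.29563, (5, 5)->(-4, -4): sqrt(162) = 12.727922
Sum = 27.023552
Perimeter = 27.0236

27.0236


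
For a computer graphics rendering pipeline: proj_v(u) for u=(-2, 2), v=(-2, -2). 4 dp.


u.v = 0, |v| = sqrt(8) = 2.8284
Scalar projection = u.v / |v| = 0 / sqrt(8) = 0

0


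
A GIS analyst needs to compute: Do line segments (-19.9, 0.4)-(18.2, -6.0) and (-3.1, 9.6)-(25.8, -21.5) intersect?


Cross products: d1=-788.36, d2=211.59, d3=458.04, d4=-541.91
d1*d2 < 0 and d3*d4 < 0? yes

Yes, they intersect


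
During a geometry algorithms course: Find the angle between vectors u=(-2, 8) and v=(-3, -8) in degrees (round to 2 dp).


u.v = -58, |u| = sqrt(68) = 8.2462, |v| = sqrt(73) = 8.544
cos(theta) = u.v/(|u||v|) = -58/sqrt(4964) = -0.823213
theta = acos(-0.823213) = 145.41 degrees

145.41 degrees


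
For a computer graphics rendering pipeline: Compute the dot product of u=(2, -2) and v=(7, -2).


u . v = u_x*v_x + u_y*v_y = 2*7 + (-2)*(-2)
= 14 + 4 = 18

18


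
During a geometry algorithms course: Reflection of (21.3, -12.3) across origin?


Reflection over origin: (x,y) -> (-x,-y)
(21.3, -12.3) -> (-21.3, 12.3)

(-21.3, 12.3)


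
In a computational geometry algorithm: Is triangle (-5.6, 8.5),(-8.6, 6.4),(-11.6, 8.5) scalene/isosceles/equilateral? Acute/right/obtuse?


Side lengths squared: AB^2=13.41, BC^2=13.41, CA^2=36
Sorted: [13.41, 13.41, 36]
By sides: Isosceles, By angles: Obtuse

Isosceles, Obtuse


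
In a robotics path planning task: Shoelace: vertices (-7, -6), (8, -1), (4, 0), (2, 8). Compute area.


Shoelace sum: ((-7)*(-1) - 8*(-6)) + (8*0 - 4*(-1)) + (4*8 - 2*0) + (2*(-6) - (-7)*8)
= 135
Area = |135|/2 = 67.5

67.5


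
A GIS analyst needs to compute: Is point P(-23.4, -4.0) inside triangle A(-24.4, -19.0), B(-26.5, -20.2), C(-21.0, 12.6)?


Cross products: AB x AP = -30.3, BC x BP = -12.58, CA x CP = -19.4
All same sign? yes

Yes, inside


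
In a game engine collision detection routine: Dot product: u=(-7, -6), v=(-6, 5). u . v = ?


u . v = u_x*v_x + u_y*v_y = (-7)*(-6) + (-6)*5
= 42 + (-30) = 12

12


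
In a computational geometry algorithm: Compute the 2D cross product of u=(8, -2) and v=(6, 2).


u x v = u_x*v_y - u_y*v_x = 8*2 - (-2)*6
= 16 - (-12) = 28

28


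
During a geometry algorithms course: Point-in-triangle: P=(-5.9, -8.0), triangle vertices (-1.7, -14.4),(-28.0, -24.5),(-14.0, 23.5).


Cross products: AB x AP = -210.74, BC x BP = -829.8, CA x CP = -80.46
All same sign? yes

Yes, inside


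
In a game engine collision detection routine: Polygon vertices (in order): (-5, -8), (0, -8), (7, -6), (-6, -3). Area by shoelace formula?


Shoelace sum: ((-5)*(-8) - 0*(-8)) + (0*(-6) - 7*(-8)) + (7*(-3) - (-6)*(-6)) + ((-6)*(-8) - (-5)*(-3))
= 72
Area = |72|/2 = 36

36


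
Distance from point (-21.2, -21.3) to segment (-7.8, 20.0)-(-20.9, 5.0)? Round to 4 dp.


Project P onto AB: t = 1 (clamped to [0,1])
Closest point on segment: (-20.9, 5)
Distance: 26.3017

26.3017


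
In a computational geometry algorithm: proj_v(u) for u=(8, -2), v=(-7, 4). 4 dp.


u.v = -64, |v| = sqrt(65) = 8.0623
Scalar projection = u.v / |v| = -64 / sqrt(65) = -7.9382

-7.9382


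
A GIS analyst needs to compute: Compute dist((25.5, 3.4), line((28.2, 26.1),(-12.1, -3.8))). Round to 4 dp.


|cross product| = 834.08
|line direction| = sqrt(2518.1) = 50.1807
Distance = 834.08/sqrt(2518.1) = 16.6215

16.6215


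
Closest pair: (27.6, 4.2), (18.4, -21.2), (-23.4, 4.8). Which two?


d(P0,P1) = 27.0148, d(P0,P2) = 51.0035, d(P1,P2) = 49.2264
Closest: P0 and P1

Closest pair: (27.6, 4.2) and (18.4, -21.2), distance = 27.0148


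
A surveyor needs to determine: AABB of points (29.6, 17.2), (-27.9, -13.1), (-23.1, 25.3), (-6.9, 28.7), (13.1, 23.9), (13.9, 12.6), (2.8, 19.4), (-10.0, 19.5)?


x range: [-27.9, 29.6]
y range: [-13.1, 28.7]
Bounding box: (-27.9,-13.1) to (29.6,28.7)

(-27.9,-13.1) to (29.6,28.7)


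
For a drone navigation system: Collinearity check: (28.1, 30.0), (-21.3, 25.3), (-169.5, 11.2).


Cross product: ((-21.3)-28.1)*(11.2-30) - (25.3-30)*((-169.5)-28.1)
= 0

Yes, collinear


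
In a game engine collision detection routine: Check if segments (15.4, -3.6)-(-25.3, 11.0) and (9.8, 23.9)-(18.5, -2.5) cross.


Cross products: d1=-91.41, d2=-1038.87, d3=-1037.49, d4=-90.03
d1*d2 < 0 and d3*d4 < 0? no

No, they don't intersect


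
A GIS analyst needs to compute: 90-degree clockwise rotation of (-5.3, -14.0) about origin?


90° CW: (x,y) -> (y, -x)
(-5.3,-14) -> (-14, 5.3)

(-14, 5.3)


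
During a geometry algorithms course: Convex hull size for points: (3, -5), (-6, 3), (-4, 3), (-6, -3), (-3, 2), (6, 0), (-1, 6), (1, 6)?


Convex hull vertices (CCW): (-6, -3), (3, -5), (6, 0), (1, 6), (-1, 6), (-6, 3)
Count = 6

6


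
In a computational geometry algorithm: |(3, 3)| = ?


|u| = sqrt(3^2 + 3^2) = sqrt(18) = 4.2426

4.2426


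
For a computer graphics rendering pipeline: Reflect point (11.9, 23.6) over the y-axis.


Reflection over y-axis: (x,y) -> (-x,y)
(11.9, 23.6) -> (-11.9, 23.6)

(-11.9, 23.6)


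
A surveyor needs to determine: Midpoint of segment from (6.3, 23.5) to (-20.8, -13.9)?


M = ((6.3+(-20.8))/2, (23.5+(-13.9))/2)
= (-7.25, 4.8)

(-7.25, 4.8)


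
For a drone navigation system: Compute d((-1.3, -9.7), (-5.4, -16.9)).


dx=-4.1, dy=-7.2
d^2 = (-4.1)^2 + (-7.2)^2 = 68.65
d = sqrt(68.65) = 8.2855

8.2855


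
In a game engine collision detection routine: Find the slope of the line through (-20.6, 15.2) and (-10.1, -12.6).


slope = (y2-y1)/(x2-x1) = ((-12.6)-15.2)/((-10.1)-(-20.6)) = (-27.8)/10.5 = -2.6476

-2.6476


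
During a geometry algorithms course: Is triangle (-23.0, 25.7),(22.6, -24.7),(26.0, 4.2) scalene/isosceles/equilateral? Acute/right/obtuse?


Side lengths squared: AB^2=4619.52, BC^2=846.77, CA^2=2863.25
Sorted: [846.77, 2863.25, 4619.52]
By sides: Scalene, By angles: Obtuse

Scalene, Obtuse


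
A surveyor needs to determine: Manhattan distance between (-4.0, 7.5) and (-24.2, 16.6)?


|(-4)-(-24.2)| + |7.5-16.6| = 20.2 + 9.1 = 29.3

29.3


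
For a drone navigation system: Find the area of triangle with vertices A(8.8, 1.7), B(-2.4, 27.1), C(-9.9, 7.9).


Area = |x_A(y_B-y_C) + x_B(y_C-y_A) + x_C(y_A-y_B)|/2
= |168.96 + (-14.88) + 251.46|/2
= 405.54/2 = 202.77

202.77


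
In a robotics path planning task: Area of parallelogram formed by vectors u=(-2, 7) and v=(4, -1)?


|u x v| = |(-2)*(-1) - 7*4|
= |2 - 28| = 26

26


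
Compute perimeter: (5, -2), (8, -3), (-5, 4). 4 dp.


Sides: (5, -2)->(8, -3): sqrt(10) = 3.162278, (8, -3)->(-5, 4): sqrt(218) = 14.764823, (-5, 4)->(5, -2): sqrt(136) = 11.661904
Sum = 29.589005
Perimeter = 29.589

29.589


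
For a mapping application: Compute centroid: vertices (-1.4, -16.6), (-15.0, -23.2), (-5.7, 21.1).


Centroid = ((x_A+x_B+x_C)/3, (y_A+y_B+y_C)/3)
= (((-1.4)+(-15)+(-5.7))/3, ((-16.6)+(-23.2)+21.1)/3)
= (-7.3667, -6.2333)

(-7.3667, -6.2333)


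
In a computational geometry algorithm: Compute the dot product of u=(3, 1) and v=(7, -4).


u . v = u_x*v_x + u_y*v_y = 3*7 + 1*(-4)
= 21 + (-4) = 17

17


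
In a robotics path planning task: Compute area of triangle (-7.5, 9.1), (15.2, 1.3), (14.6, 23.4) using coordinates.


Area = |x_A(y_B-y_C) + x_B(y_C-y_A) + x_C(y_A-y_B)|/2
= |165.75 + 217.36 + 113.88|/2
= 496.99/2 = 248.495

248.495


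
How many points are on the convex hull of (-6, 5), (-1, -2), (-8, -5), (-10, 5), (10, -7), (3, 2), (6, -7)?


Convex hull vertices (CCW): (-10, 5), (-8, -5), (6, -7), (10, -7), (3, 2), (-6, 5)
Count = 6

6


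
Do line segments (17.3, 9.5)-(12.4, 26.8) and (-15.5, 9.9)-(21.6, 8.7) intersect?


Cross products: d1=24.52, d2=660.47, d3=565.48, d4=-70.47
d1*d2 < 0 and d3*d4 < 0? no

No, they don't intersect


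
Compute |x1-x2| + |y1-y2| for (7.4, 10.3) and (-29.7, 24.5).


|7.4-(-29.7)| + |10.3-24.5| = 37.1 + 14.2 = 51.3

51.3


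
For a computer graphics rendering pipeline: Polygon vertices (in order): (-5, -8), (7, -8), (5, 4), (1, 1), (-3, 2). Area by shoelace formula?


Shoelace sum: ((-5)*(-8) - 7*(-8)) + (7*4 - 5*(-8)) + (5*1 - 1*4) + (1*2 - (-3)*1) + ((-3)*(-8) - (-5)*2)
= 204
Area = |204|/2 = 102

102


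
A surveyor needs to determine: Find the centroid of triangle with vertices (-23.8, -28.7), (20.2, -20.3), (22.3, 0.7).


Centroid = ((x_A+x_B+x_C)/3, (y_A+y_B+y_C)/3)
= (((-23.8)+20.2+22.3)/3, ((-28.7)+(-20.3)+0.7)/3)
= (6.2333, -16.1)

(6.2333, -16.1)


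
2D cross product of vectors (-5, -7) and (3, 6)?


u x v = u_x*v_y - u_y*v_x = (-5)*6 - (-7)*3
= (-30) - (-21) = -9

-9


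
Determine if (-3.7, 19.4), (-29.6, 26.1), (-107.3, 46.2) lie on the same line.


Cross product: ((-29.6)-(-3.7))*(46.2-19.4) - (26.1-19.4)*((-107.3)-(-3.7))
= 0

Yes, collinear


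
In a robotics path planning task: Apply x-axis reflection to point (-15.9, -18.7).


Reflection over x-axis: (x,y) -> (x,-y)
(-15.9, -18.7) -> (-15.9, 18.7)

(-15.9, 18.7)


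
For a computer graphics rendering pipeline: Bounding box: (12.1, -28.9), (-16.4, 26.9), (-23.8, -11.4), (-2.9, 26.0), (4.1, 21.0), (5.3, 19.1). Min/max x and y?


x range: [-23.8, 12.1]
y range: [-28.9, 26.9]
Bounding box: (-23.8,-28.9) to (12.1,26.9)

(-23.8,-28.9) to (12.1,26.9)


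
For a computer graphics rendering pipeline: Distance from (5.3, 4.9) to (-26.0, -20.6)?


dx=-31.3, dy=-25.5
d^2 = (-31.3)^2 + (-25.5)^2 = 1629.94
d = sqrt(1629.94) = 40.3725

40.3725


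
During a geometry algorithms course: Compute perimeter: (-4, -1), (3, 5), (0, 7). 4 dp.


Sides: (-4, -1)->(3, 5): sqrt(85) = 9.219544, (3, 5)->(0, 7): sqrt(13) = 3.605551, (0, 7)->(-4, -1): sqrt(80) = 8.944272
Sum = 21.769367
Perimeter = 21.7694

21.7694


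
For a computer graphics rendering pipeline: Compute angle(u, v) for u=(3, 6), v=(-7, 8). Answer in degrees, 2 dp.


u.v = 27, |u| = sqrt(45) = 6.7082, |v| = sqrt(113) = 10.6301
cos(theta) = u.v/(|u||v|) = 27/sqrt(5085) = 0.378633
theta = acos(0.378633) = 67.75 degrees

67.75 degrees


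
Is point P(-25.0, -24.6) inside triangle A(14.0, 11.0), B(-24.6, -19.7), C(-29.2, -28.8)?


Cross products: AB x AP = 176.86, BC x BP = 18.9, CA x CP = 14.28
All same sign? yes

Yes, inside


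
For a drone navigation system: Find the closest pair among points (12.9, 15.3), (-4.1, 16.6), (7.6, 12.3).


d(P0,P1) = 17.0496, d(P0,P2) = 6.0902, d(P1,P2) = 12.4652
Closest: P0 and P2

Closest pair: (12.9, 15.3) and (7.6, 12.3), distance = 6.0902


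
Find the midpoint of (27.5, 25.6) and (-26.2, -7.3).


M = ((27.5+(-26.2))/2, (25.6+(-7.3))/2)
= (0.65, 9.15)

(0.65, 9.15)


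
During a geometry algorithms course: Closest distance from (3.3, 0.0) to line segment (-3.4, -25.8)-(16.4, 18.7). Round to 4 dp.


Project P onto AB: t = 0.5399 (clamped to [0,1])
Closest point on segment: (7.2897, -1.7752)
Distance: 4.3668

4.3668


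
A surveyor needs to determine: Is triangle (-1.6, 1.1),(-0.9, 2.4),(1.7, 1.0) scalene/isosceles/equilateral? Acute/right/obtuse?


Side lengths squared: AB^2=2.18, BC^2=8.72, CA^2=10.9
Sorted: [2.18, 8.72, 10.9]
By sides: Scalene, By angles: Right

Scalene, Right


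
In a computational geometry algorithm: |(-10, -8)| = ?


|u| = sqrt((-10)^2 + (-8)^2) = sqrt(164) = 12.8062

12.8062


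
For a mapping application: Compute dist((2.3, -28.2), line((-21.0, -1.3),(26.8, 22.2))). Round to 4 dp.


|cross product| = 1833.37
|line direction| = sqrt(2837.09) = 53.2643
Distance = 1833.37/sqrt(2837.09) = 34.4202

34.4202


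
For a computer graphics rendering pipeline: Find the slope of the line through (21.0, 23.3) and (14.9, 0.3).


slope = (y2-y1)/(x2-x1) = (0.3-23.3)/(14.9-21) = (-23)/(-6.1) = 3.7705

3.7705


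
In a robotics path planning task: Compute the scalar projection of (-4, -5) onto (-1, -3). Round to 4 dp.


u.v = 19, |v| = sqrt(10) = 3.1623
Scalar projection = u.v / |v| = 19 / sqrt(10) = 6.0083

6.0083


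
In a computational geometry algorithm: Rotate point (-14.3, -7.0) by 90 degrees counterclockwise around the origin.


90° CCW: (x,y) -> (-y, x)
(-14.3,-7) -> (7, -14.3)

(7, -14.3)


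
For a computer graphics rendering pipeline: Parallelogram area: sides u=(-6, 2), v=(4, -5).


|u x v| = |(-6)*(-5) - 2*4|
= |30 - 8| = 22

22


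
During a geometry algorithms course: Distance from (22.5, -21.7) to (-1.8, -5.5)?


dx=-24.3, dy=16.2
d^2 = (-24.3)^2 + 16.2^2 = 852.93
d = sqrt(852.93) = 29.205

29.205


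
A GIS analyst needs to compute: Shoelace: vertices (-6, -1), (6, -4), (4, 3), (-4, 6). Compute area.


Shoelace sum: ((-6)*(-4) - 6*(-1)) + (6*3 - 4*(-4)) + (4*6 - (-4)*3) + ((-4)*(-1) - (-6)*6)
= 140
Area = |140|/2 = 70

70


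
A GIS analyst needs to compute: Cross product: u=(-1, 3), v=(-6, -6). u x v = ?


u x v = u_x*v_y - u_y*v_x = (-1)*(-6) - 3*(-6)
= 6 - (-18) = 24

24


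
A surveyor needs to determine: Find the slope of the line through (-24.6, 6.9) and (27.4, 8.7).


slope = (y2-y1)/(x2-x1) = (8.7-6.9)/(27.4-(-24.6)) = 1.8/52 = 0.0346

0.0346


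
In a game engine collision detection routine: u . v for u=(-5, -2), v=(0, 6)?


u . v = u_x*v_x + u_y*v_y = (-5)*0 + (-2)*6
= 0 + (-12) = -12

-12


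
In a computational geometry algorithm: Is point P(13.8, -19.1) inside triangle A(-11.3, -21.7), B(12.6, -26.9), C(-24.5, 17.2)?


Cross products: AB x AP = 192.66, BC x BP = -342.3, CA x CP = 1010.71
All same sign? no

No, outside


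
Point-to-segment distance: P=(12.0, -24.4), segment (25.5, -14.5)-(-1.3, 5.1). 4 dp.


Project P onto AB: t = 0.1522 (clamped to [0,1])
Closest point on segment: (21.4217, -11.5173)
Distance: 15.9603

15.9603


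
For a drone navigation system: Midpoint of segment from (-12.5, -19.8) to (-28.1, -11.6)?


M = (((-12.5)+(-28.1))/2, ((-19.8)+(-11.6))/2)
= (-20.3, -15.7)

(-20.3, -15.7)


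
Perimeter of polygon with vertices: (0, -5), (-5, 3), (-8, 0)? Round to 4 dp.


Sides: (0, -5)->(-5, 3): sqrt(89) = 9.433981, (-5, 3)->(-8, 0): sqrt(18) = 4.242641, (-8, 0)->(0, -5): sqrt(89) = 9.433981
Sum = 23.110603
Perimeter = 23.1106

23.1106


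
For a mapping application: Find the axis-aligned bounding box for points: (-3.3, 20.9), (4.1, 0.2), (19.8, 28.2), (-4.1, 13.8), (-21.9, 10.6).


x range: [-21.9, 19.8]
y range: [0.2, 28.2]
Bounding box: (-21.9,0.2) to (19.8,28.2)

(-21.9,0.2) to (19.8,28.2)


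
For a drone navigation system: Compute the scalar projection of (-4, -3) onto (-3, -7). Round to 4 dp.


u.v = 33, |v| = sqrt(58) = 7.6158
Scalar projection = u.v / |v| = 33 / sqrt(58) = 4.3331

4.3331


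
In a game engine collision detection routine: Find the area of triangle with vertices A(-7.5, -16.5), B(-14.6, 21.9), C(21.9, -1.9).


Area = |x_A(y_B-y_C) + x_B(y_C-y_A) + x_C(y_A-y_B)|/2
= |(-178.5) + (-213.16) + (-840.96)|/2
= 1232.62/2 = 616.31

616.31


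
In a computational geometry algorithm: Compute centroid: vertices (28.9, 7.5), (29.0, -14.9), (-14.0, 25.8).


Centroid = ((x_A+x_B+x_C)/3, (y_A+y_B+y_C)/3)
= ((28.9+29+(-14))/3, (7.5+(-14.9)+25.8)/3)
= (14.6333, 6.1333)

(14.6333, 6.1333)


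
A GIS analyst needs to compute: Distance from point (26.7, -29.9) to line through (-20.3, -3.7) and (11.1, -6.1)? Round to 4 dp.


|cross product| = 709.88
|line direction| = sqrt(991.72) = 31.4916
Distance = 709.88/sqrt(991.72) = 22.5419

22.5419


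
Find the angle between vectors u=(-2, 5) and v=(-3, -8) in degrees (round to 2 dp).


u.v = -34, |u| = sqrt(29) = 5.3852, |v| = sqrt(73) = 8.544
cos(theta) = u.v/(|u||v|) = -34/sqrt(2117) = -0.738956
theta = acos(-0.738956) = 137.64 degrees

137.64 degrees


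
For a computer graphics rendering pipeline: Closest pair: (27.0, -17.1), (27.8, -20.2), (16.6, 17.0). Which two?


d(P0,P1) = 3.2016, d(P0,P2) = 35.6507, d(P1,P2) = 38.8495
Closest: P0 and P1

Closest pair: (27.0, -17.1) and (27.8, -20.2), distance = 3.2016


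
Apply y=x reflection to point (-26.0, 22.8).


Reflection over y=x: (x,y) -> (y,x)
(-26, 22.8) -> (22.8, -26)

(22.8, -26)


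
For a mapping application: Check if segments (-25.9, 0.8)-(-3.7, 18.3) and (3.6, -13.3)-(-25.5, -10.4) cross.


Cross products: d1=-324.76, d2=-898.39, d3=-829.27, d4=-255.64
d1*d2 < 0 and d3*d4 < 0? no

No, they don't intersect


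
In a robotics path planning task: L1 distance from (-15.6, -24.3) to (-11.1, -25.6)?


|(-15.6)-(-11.1)| + |(-24.3)-(-25.6)| = 4.5 + 1.3 = 5.8

5.8


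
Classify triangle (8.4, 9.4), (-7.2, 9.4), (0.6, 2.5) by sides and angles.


Side lengths squared: AB^2=243.36, BC^2=108.45, CA^2=108.45
Sorted: [108.45, 108.45, 243.36]
By sides: Isosceles, By angles: Obtuse

Isosceles, Obtuse


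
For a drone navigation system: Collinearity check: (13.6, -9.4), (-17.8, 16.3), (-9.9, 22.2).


Cross product: ((-17.8)-13.6)*(22.2-(-9.4)) - (16.3-(-9.4))*((-9.9)-13.6)
= -388.29

No, not collinear


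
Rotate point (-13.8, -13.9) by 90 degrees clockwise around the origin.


90° CW: (x,y) -> (y, -x)
(-13.8,-13.9) -> (-13.9, 13.8)

(-13.9, 13.8)


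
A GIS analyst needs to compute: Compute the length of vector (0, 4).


|u| = sqrt(0^2 + 4^2) = sqrt(16) = 4

4


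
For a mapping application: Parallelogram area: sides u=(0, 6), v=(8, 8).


|u x v| = |0*8 - 6*8|
= |0 - 48| = 48

48


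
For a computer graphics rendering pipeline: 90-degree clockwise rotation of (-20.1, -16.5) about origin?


90° CW: (x,y) -> (y, -x)
(-20.1,-16.5) -> (-16.5, 20.1)

(-16.5, 20.1)


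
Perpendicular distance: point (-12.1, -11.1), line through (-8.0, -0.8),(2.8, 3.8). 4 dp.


|cross product| = 92.38
|line direction| = sqrt(137.8) = 11.7388
Distance = 92.38/sqrt(137.8) = 7.8696

7.8696


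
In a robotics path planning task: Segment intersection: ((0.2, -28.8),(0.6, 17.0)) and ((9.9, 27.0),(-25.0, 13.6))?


Cross products: d1=1817.44, d2=224.38, d3=-421.94, d4=1171.12
d1*d2 < 0 and d3*d4 < 0? no

No, they don't intersect


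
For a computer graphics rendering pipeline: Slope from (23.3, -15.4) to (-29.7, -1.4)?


slope = (y2-y1)/(x2-x1) = ((-1.4)-(-15.4))/((-29.7)-23.3) = 14/(-53) = -0.2642

-0.2642


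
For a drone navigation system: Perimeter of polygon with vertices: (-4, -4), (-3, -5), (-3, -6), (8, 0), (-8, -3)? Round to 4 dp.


Sides: (-4, -4)->(-3, -5): sqrt(2) = 1.414214, (-3, -5)->(-3, -6): sqrt(1) = 1, (-3, -6)->(8, 0): sqrt(157) = 12.529964, (8, 0)->(-8, -3): sqrt(265) = 16.278821, (-8, -3)->(-4, -4): sqrt(17) = 4.123106
Sum = 35.346105
Perimeter = 35.3461

35.3461


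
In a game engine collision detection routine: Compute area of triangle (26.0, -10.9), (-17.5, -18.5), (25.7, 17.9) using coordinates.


Area = |x_A(y_B-y_C) + x_B(y_C-y_A) + x_C(y_A-y_B)|/2
= |(-946.4) + (-504) + 195.32|/2
= 1255.08/2 = 627.54

627.54


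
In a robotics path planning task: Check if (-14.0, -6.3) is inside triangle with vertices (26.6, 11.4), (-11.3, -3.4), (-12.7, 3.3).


Cross products: AB x AP = 69.95, BC x BP = 22.15, CA x CP = -366.75
All same sign? no

No, outside


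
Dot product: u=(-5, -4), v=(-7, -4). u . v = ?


u . v = u_x*v_x + u_y*v_y = (-5)*(-7) + (-4)*(-4)
= 35 + 16 = 51

51


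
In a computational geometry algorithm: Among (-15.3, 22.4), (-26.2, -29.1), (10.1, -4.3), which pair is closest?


d(P0,P1) = 52.6409, d(P0,P2) = 36.8517, d(P1,P2) = 43.9628
Closest: P0 and P2

Closest pair: (-15.3, 22.4) and (10.1, -4.3), distance = 36.8517


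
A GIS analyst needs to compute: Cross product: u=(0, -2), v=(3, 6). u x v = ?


u x v = u_x*v_y - u_y*v_x = 0*6 - (-2)*3
= 0 - (-6) = 6

6


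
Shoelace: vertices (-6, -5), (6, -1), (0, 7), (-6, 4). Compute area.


Shoelace sum: ((-6)*(-1) - 6*(-5)) + (6*7 - 0*(-1)) + (0*4 - (-6)*7) + ((-6)*(-5) - (-6)*4)
= 174
Area = |174|/2 = 87

87


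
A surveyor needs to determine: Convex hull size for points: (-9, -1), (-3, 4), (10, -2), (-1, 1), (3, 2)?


Convex hull vertices (CCW): (-9, -1), (10, -2), (3, 2), (-3, 4)
Count = 4

4


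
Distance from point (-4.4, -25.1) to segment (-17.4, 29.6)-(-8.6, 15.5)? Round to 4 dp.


Project P onto AB: t = 1 (clamped to [0,1])
Closest point on segment: (-8.6, 15.5)
Distance: 40.8167

40.8167


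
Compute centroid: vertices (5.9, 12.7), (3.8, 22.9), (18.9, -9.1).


Centroid = ((x_A+x_B+x_C)/3, (y_A+y_B+y_C)/3)
= ((5.9+3.8+18.9)/3, (12.7+22.9+(-9.1))/3)
= (9.5333, 8.8333)

(9.5333, 8.8333)


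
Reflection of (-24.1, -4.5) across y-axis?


Reflection over y-axis: (x,y) -> (-x,y)
(-24.1, -4.5) -> (24.1, -4.5)

(24.1, -4.5)


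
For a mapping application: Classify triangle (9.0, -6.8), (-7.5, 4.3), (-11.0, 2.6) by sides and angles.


Side lengths squared: AB^2=395.46, BC^2=15.14, CA^2=488.36
Sorted: [15.14, 395.46, 488.36]
By sides: Scalene, By angles: Obtuse

Scalene, Obtuse


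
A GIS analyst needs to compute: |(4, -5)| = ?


|u| = sqrt(4^2 + (-5)^2) = sqrt(41) = 6.4031

6.4031


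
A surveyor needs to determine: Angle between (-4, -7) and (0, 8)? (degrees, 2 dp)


u.v = -56, |u| = sqrt(65) = 8.0623, |v| = sqrt(64) = 8
cos(theta) = u.v/(|u||v|) = -56/sqrt(4160) = -0.868243
theta = acos(-0.868243) = 150.26 degrees

150.26 degrees


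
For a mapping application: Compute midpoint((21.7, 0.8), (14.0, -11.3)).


M = ((21.7+14)/2, (0.8+(-11.3))/2)
= (17.85, -5.25)

(17.85, -5.25)


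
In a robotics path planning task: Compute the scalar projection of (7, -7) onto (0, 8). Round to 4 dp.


u.v = -56, |v| = sqrt(64) = 8
Scalar projection = u.v / |v| = -56 / sqrt(64) = -7

-7


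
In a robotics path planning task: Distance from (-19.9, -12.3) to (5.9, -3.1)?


dx=25.8, dy=9.2
d^2 = 25.8^2 + 9.2^2 = 750.28
d = sqrt(750.28) = 27.3912

27.3912


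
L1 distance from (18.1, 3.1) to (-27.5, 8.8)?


|18.1-(-27.5)| + |3.1-8.8| = 45.6 + 5.7 = 51.3

51.3


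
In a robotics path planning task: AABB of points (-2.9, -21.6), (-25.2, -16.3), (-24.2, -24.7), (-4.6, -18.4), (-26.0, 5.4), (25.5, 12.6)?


x range: [-26, 25.5]
y range: [-24.7, 12.6]
Bounding box: (-26,-24.7) to (25.5,12.6)

(-26,-24.7) to (25.5,12.6)


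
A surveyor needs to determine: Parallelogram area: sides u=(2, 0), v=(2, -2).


|u x v| = |2*(-2) - 0*2|
= |(-4) - 0| = 4

4


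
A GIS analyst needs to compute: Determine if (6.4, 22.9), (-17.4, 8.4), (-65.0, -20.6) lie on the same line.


Cross product: ((-17.4)-6.4)*((-20.6)-22.9) - (8.4-22.9)*((-65)-6.4)
= 0

Yes, collinear


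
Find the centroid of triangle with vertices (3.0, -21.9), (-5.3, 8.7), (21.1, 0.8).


Centroid = ((x_A+x_B+x_C)/3, (y_A+y_B+y_C)/3)
= ((3+(-5.3)+21.1)/3, ((-21.9)+8.7+0.8)/3)
= (6.2667, -4.1333)

(6.2667, -4.1333)


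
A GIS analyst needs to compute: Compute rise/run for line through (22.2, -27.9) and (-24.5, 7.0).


slope = (y2-y1)/(x2-x1) = (7-(-27.9))/((-24.5)-22.2) = 34.9/(-46.7) = -0.7473

-0.7473


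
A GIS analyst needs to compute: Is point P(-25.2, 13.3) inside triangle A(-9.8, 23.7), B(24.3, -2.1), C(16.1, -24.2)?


Cross products: AB x AP = -751.96, BC x BP = -1220.23, CA x CP = 1007.02
All same sign? no

No, outside


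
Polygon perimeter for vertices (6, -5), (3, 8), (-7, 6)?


Sides: (6, -5)->(3, 8): sqrt(178) = 13.341664, (3, 8)->(-7, 6): sqrt(104) = 10.198039, (-7, 6)->(6, -5): sqrt(290) = 17.029386
Sum = 40.569089
Perimeter = 40.5691

40.5691


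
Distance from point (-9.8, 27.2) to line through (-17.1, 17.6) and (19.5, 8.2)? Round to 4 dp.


|cross product| = 419.98
|line direction| = sqrt(1427.92) = 37.7878
Distance = 419.98/sqrt(1427.92) = 11.1142

11.1142


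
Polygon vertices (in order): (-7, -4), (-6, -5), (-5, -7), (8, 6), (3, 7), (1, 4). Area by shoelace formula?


Shoelace sum: ((-7)*(-5) - (-6)*(-4)) + ((-6)*(-7) - (-5)*(-5)) + ((-5)*6 - 8*(-7)) + (8*7 - 3*6) + (3*4 - 1*7) + (1*(-4) - (-7)*4)
= 121
Area = |121|/2 = 60.5

60.5


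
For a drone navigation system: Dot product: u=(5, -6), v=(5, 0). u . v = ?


u . v = u_x*v_x + u_y*v_y = 5*5 + (-6)*0
= 25 + 0 = 25

25


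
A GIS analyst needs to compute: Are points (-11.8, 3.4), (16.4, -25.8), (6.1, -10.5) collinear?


Cross product: (16.4-(-11.8))*((-10.5)-3.4) - ((-25.8)-3.4)*(6.1-(-11.8))
= 130.7

No, not collinear


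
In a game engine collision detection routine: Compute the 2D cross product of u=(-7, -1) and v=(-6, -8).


u x v = u_x*v_y - u_y*v_x = (-7)*(-8) - (-1)*(-6)
= 56 - 6 = 50

50


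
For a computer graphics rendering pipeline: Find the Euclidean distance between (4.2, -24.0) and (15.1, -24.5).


dx=10.9, dy=-0.5
d^2 = 10.9^2 + (-0.5)^2 = 119.06
d = sqrt(119.06) = 10.9115

10.9115


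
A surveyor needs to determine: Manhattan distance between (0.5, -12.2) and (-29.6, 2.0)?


|0.5-(-29.6)| + |(-12.2)-2| = 30.1 + 14.2 = 44.3

44.3


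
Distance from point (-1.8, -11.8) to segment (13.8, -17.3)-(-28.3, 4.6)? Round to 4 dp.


Project P onto AB: t = 0.3451 (clamped to [0,1])
Closest point on segment: (-0.7294, -9.7419)
Distance: 2.3199

2.3199


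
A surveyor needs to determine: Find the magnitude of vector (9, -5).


|u| = sqrt(9^2 + (-5)^2) = sqrt(106) = 10.2956

10.2956


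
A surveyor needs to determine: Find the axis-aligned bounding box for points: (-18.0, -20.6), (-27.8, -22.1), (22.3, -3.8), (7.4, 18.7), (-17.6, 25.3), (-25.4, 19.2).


x range: [-27.8, 22.3]
y range: [-22.1, 25.3]
Bounding box: (-27.8,-22.1) to (22.3,25.3)

(-27.8,-22.1) to (22.3,25.3)


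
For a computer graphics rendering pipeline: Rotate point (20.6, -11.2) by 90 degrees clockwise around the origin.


90° CW: (x,y) -> (y, -x)
(20.6,-11.2) -> (-11.2, -20.6)

(-11.2, -20.6)


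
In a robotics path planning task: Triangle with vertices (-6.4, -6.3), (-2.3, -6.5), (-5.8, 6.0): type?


Side lengths squared: AB^2=16.85, BC^2=168.5, CA^2=151.65
Sorted: [16.85, 151.65, 168.5]
By sides: Scalene, By angles: Right

Scalene, Right


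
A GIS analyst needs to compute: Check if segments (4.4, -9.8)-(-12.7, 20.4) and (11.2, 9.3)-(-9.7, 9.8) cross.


Cross products: d1=402.59, d2=-220.04, d3=-531.97, d4=90.66
d1*d2 < 0 and d3*d4 < 0? yes

Yes, they intersect


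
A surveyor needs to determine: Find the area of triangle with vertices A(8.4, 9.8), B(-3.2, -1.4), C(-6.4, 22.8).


Area = |x_A(y_B-y_C) + x_B(y_C-y_A) + x_C(y_A-y_B)|/2
= |(-203.28) + (-41.6) + (-71.68)|/2
= 316.56/2 = 158.28

158.28


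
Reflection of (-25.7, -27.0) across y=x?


Reflection over y=x: (x,y) -> (y,x)
(-25.7, -27) -> (-27, -25.7)

(-27, -25.7)


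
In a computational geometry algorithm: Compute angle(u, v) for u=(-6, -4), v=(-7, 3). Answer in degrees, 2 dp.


u.v = 30, |u| = sqrt(52) = 7.2111, |v| = sqrt(58) = 7.6158
cos(theta) = u.v/(|u||v|) = 30/sqrt(3016) = 0.546268
theta = acos(0.546268) = 56.89 degrees

56.89 degrees


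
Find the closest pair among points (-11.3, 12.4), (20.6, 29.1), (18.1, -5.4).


d(P0,P1) = 36.0069, d(P0,P2) = 34.3686, d(P1,P2) = 34.5905
Closest: P0 and P2

Closest pair: (-11.3, 12.4) and (18.1, -5.4), distance = 34.3686


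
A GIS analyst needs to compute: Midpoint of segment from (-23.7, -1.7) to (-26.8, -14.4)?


M = (((-23.7)+(-26.8))/2, ((-1.7)+(-14.4))/2)
= (-25.25, -8.05)

(-25.25, -8.05)


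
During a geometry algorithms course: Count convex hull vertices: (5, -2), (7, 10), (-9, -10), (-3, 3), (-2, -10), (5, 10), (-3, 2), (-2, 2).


Convex hull vertices (CCW): (-9, -10), (-2, -10), (5, -2), (7, 10), (5, 10), (-3, 3)
Count = 6

6


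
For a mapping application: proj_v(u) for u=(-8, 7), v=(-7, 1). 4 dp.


u.v = 63, |v| = sqrt(50) = 7.0711
Scalar projection = u.v / |v| = 63 / sqrt(50) = 8.9095

8.9095


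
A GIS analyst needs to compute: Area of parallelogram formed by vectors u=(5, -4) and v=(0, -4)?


|u x v| = |5*(-4) - (-4)*0|
= |(-20) - 0| = 20

20


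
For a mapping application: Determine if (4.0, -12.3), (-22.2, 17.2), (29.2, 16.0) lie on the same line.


Cross product: ((-22.2)-4)*(16-(-12.3)) - (17.2-(-12.3))*(29.2-4)
= -1484.86

No, not collinear


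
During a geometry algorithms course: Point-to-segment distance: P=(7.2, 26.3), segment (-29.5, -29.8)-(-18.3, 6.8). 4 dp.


Project P onto AB: t = 1 (clamped to [0,1])
Closest point on segment: (-18.3, 6.8)
Distance: 32.1014

32.1014


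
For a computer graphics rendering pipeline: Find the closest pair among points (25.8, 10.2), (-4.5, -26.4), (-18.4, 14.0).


d(P0,P1) = 47.5147, d(P0,P2) = 44.363, d(P1,P2) = 42.7243
Closest: P1 and P2

Closest pair: (-4.5, -26.4) and (-18.4, 14.0), distance = 42.7243


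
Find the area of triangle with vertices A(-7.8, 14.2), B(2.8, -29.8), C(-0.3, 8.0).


Area = |x_A(y_B-y_C) + x_B(y_C-y_A) + x_C(y_A-y_B)|/2
= |294.84 + (-17.36) + (-13.2)|/2
= 264.28/2 = 132.14

132.14


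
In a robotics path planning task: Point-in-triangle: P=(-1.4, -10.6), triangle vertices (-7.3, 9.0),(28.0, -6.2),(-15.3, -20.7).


Cross products: AB x AP = -602.2, BC x BP = -235.78, CA x CP = -332.03
All same sign? yes

Yes, inside


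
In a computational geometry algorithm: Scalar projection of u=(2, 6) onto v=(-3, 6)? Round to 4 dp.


u.v = 30, |v| = sqrt(45) = 6.7082
Scalar projection = u.v / |v| = 30 / sqrt(45) = 4.4721

4.4721
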